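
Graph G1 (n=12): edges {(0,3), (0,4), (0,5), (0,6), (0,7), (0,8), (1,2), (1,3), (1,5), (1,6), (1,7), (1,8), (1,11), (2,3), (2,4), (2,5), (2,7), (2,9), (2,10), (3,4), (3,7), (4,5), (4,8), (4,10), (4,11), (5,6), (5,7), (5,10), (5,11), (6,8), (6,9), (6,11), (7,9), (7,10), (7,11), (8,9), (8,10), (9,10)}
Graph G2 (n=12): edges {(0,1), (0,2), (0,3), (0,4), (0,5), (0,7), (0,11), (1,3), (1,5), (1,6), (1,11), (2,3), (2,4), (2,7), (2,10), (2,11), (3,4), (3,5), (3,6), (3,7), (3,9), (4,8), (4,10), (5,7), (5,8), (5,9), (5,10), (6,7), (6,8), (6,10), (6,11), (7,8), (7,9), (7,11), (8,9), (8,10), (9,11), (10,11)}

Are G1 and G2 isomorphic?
Yes, isomorphic

The graphs are isomorphic.
One valid mapping φ: V(G1) → V(G2): 0→6, 1→5, 2→0, 3→1, 4→11, 5→7, 6→8, 7→3, 8→10, 9→4, 10→2, 11→9

Verify φ preserves adjacency — for each edge of G1, its image is an edge of G2:
  (0,3) → (φ(0),φ(3)) = (1,6) ∈ E(G2) ✓
  (0,4) → (φ(0),φ(4)) = (6,11) ∈ E(G2) ✓
  (0,5) → (φ(0),φ(5)) = (6,7) ∈ E(G2) ✓
  (0,6) → (φ(0),φ(6)) = (6,8) ∈ E(G2) ✓
  (0,7) → (φ(0),φ(7)) = (3,6) ∈ E(G2) ✓
  (0,8) → (φ(0),φ(8)) = (6,10) ∈ E(G2) ✓
  (1,2) → (φ(1),φ(2)) = (0,5) ∈ E(G2) ✓
  (1,3) → (φ(1),φ(3)) = (1,5) ∈ E(G2) ✓
  (1,5) → (φ(1),φ(5)) = (5,7) ∈ E(G2) ✓
  (1,6) → (φ(1),φ(6)) = (5,8) ∈ E(G2) ✓
  (1,7) → (φ(1),φ(7)) = (3,5) ∈ E(G2) ✓
  (1,8) → (φ(1),φ(8)) = (5,10) ∈ E(G2) ✓
  (1,11) → (φ(1),φ(11)) = (5,9) ∈ E(G2) ✓
  (2,3) → (φ(2),φ(3)) = (0,1) ∈ E(G2) ✓
  (2,4) → (φ(2),φ(4)) = (0,11) ∈ E(G2) ✓
  (2,5) → (φ(2),φ(5)) = (0,7) ∈ E(G2) ✓
  (2,7) → (φ(2),φ(7)) = (0,3) ∈ E(G2) ✓
  (2,9) → (φ(2),φ(9)) = (0,4) ∈ E(G2) ✓
  (2,10) → (φ(2),φ(10)) = (0,2) ∈ E(G2) ✓
  (3,4) → (φ(3),φ(4)) = (1,11) ∈ E(G2) ✓
  (3,7) → (φ(3),φ(7)) = (1,3) ∈ E(G2) ✓
  (4,5) → (φ(4),φ(5)) = (7,11) ∈ E(G2) ✓
  (4,8) → (φ(4),φ(8)) = (10,11) ∈ E(G2) ✓
  (4,10) → (φ(4),φ(10)) = (2,11) ∈ E(G2) ✓
  (4,11) → (φ(4),φ(11)) = (9,11) ∈ E(G2) ✓
  (5,6) → (φ(5),φ(6)) = (7,8) ∈ E(G2) ✓
  (5,7) → (φ(5),φ(7)) = (3,7) ∈ E(G2) ✓
  (5,10) → (φ(5),φ(10)) = (2,7) ∈ E(G2) ✓
  (5,11) → (φ(5),φ(11)) = (7,9) ∈ E(G2) ✓
  (6,8) → (φ(6),φ(8)) = (8,10) ∈ E(G2) ✓
  (6,9) → (φ(6),φ(9)) = (4,8) ∈ E(G2) ✓
  (6,11) → (φ(6),φ(11)) = (8,9) ∈ E(G2) ✓
  (7,9) → (φ(7),φ(9)) = (3,4) ∈ E(G2) ✓
  (7,10) → (φ(7),φ(10)) = (2,3) ∈ E(G2) ✓
  (7,11) → (φ(7),φ(11)) = (3,9) ∈ E(G2) ✓
  (8,9) → (φ(8),φ(9)) = (4,10) ∈ E(G2) ✓
  (8,10) → (φ(8),φ(10)) = (2,10) ∈ E(G2) ✓
  (9,10) → (φ(9),φ(10)) = (2,4) ∈ E(G2) ✓
All 38 edges of G1 map to edges of G2, and |E(G1)| = |E(G2)| = 38, so φ is a bijection on edges as well as vertices. Hence G1 ≅ G2.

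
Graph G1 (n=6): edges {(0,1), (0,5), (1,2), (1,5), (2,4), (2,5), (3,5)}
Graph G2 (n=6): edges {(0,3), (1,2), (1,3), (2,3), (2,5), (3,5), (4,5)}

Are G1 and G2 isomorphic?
Yes, isomorphic

The graphs are isomorphic.
One valid mapping φ: V(G1) → V(G2): 0→1, 1→2, 2→5, 3→0, 4→4, 5→3

Verify φ preserves adjacency — for each edge of G1, its image is an edge of G2:
  (0,1) → (φ(0),φ(1)) = (1,2) ∈ E(G2) ✓
  (0,5) → (φ(0),φ(5)) = (1,3) ∈ E(G2) ✓
  (1,2) → (φ(1),φ(2)) = (2,5) ∈ E(G2) ✓
  (1,5) → (φ(1),φ(5)) = (2,3) ∈ E(G2) ✓
  (2,4) → (φ(2),φ(4)) = (4,5) ∈ E(G2) ✓
  (2,5) → (φ(2),φ(5)) = (3,5) ∈ E(G2) ✓
  (3,5) → (φ(3),φ(5)) = (0,3) ∈ E(G2) ✓
All 7 edges of G1 map to edges of G2, and |E(G1)| = |E(G2)| = 7, so φ is a bijection on edges as well as vertices. Hence G1 ≅ G2.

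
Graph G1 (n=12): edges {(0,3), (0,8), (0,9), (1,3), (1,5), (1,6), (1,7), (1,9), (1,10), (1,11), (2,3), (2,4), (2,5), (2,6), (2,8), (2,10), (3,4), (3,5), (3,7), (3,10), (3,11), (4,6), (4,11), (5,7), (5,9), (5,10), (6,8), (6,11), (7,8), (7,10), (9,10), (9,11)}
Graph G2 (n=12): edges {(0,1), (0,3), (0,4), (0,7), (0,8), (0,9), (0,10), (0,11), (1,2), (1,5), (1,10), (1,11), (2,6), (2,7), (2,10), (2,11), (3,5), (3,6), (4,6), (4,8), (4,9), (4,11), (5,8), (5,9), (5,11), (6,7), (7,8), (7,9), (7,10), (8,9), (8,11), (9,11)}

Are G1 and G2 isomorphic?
Yes, isomorphic

The graphs are isomorphic.
One valid mapping φ: V(G1) → V(G2): 0→3, 1→11, 2→7, 3→0, 4→10, 5→9, 6→2, 7→4, 8→6, 9→5, 10→8, 11→1

Verify φ preserves adjacency — for each edge of G1, its image is an edge of G2:
  (0,3) → (φ(0),φ(3)) = (0,3) ∈ E(G2) ✓
  (0,8) → (φ(0),φ(8)) = (3,6) ∈ E(G2) ✓
  (0,9) → (φ(0),φ(9)) = (3,5) ∈ E(G2) ✓
  (1,3) → (φ(1),φ(3)) = (0,11) ∈ E(G2) ✓
  (1,5) → (φ(1),φ(5)) = (9,11) ∈ E(G2) ✓
  (1,6) → (φ(1),φ(6)) = (2,11) ∈ E(G2) ✓
  (1,7) → (φ(1),φ(7)) = (4,11) ∈ E(G2) ✓
  (1,9) → (φ(1),φ(9)) = (5,11) ∈ E(G2) ✓
  (1,10) → (φ(1),φ(10)) = (8,11) ∈ E(G2) ✓
  (1,11) → (φ(1),φ(11)) = (1,11) ∈ E(G2) ✓
  (2,3) → (φ(2),φ(3)) = (0,7) ∈ E(G2) ✓
  (2,4) → (φ(2),φ(4)) = (7,10) ∈ E(G2) ✓
  (2,5) → (φ(2),φ(5)) = (7,9) ∈ E(G2) ✓
  (2,6) → (φ(2),φ(6)) = (2,7) ∈ E(G2) ✓
  (2,8) → (φ(2),φ(8)) = (6,7) ∈ E(G2) ✓
  (2,10) → (φ(2),φ(10)) = (7,8) ∈ E(G2) ✓
  (3,4) → (φ(3),φ(4)) = (0,10) ∈ E(G2) ✓
  (3,5) → (φ(3),φ(5)) = (0,9) ∈ E(G2) ✓
  (3,7) → (φ(3),φ(7)) = (0,4) ∈ E(G2) ✓
  (3,10) → (φ(3),φ(10)) = (0,8) ∈ E(G2) ✓
  (3,11) → (φ(3),φ(11)) = (0,1) ∈ E(G2) ✓
  (4,6) → (φ(4),φ(6)) = (2,10) ∈ E(G2) ✓
  (4,11) → (φ(4),φ(11)) = (1,10) ∈ E(G2) ✓
  (5,7) → (φ(5),φ(7)) = (4,9) ∈ E(G2) ✓
  (5,9) → (φ(5),φ(9)) = (5,9) ∈ E(G2) ✓
  (5,10) → (φ(5),φ(10)) = (8,9) ∈ E(G2) ✓
  (6,8) → (φ(6),φ(8)) = (2,6) ∈ E(G2) ✓
  (6,11) → (φ(6),φ(11)) = (1,2) ∈ E(G2) ✓
  (7,8) → (φ(7),φ(8)) = (4,6) ∈ E(G2) ✓
  (7,10) → (φ(7),φ(10)) = (4,8) ∈ E(G2) ✓
  (9,10) → (φ(9),φ(10)) = (5,8) ∈ E(G2) ✓
  (9,11) → (φ(9),φ(11)) = (1,5) ∈ E(G2) ✓
All 32 edges of G1 map to edges of G2, and |E(G1)| = |E(G2)| = 32, so φ is a bijection on edges as well as vertices. Hence G1 ≅ G2.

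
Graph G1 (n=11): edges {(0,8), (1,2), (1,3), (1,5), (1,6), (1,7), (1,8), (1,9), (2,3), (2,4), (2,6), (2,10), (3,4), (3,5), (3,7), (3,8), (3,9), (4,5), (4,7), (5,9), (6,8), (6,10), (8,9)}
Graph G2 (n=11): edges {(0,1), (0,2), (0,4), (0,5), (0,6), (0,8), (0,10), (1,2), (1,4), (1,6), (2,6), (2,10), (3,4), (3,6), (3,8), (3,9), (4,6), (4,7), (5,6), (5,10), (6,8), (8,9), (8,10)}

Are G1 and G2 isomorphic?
Yes, isomorphic

The graphs are isomorphic.
One valid mapping φ: V(G1) → V(G2): 0→7, 1→6, 2→8, 3→0, 4→10, 5→2, 6→3, 7→5, 8→4, 9→1, 10→9

Verify φ preserves adjacency — for each edge of G1, its image is an edge of G2:
  (0,8) → (φ(0),φ(8)) = (4,7) ∈ E(G2) ✓
  (1,2) → (φ(1),φ(2)) = (6,8) ∈ E(G2) ✓
  (1,3) → (φ(1),φ(3)) = (0,6) ∈ E(G2) ✓
  (1,5) → (φ(1),φ(5)) = (2,6) ∈ E(G2) ✓
  (1,6) → (φ(1),φ(6)) = (3,6) ∈ E(G2) ✓
  (1,7) → (φ(1),φ(7)) = (5,6) ∈ E(G2) ✓
  (1,8) → (φ(1),φ(8)) = (4,6) ∈ E(G2) ✓
  (1,9) → (φ(1),φ(9)) = (1,6) ∈ E(G2) ✓
  (2,3) → (φ(2),φ(3)) = (0,8) ∈ E(G2) ✓
  (2,4) → (φ(2),φ(4)) = (8,10) ∈ E(G2) ✓
  (2,6) → (φ(2),φ(6)) = (3,8) ∈ E(G2) ✓
  (2,10) → (φ(2),φ(10)) = (8,9) ∈ E(G2) ✓
  (3,4) → (φ(3),φ(4)) = (0,10) ∈ E(G2) ✓
  (3,5) → (φ(3),φ(5)) = (0,2) ∈ E(G2) ✓
  (3,7) → (φ(3),φ(7)) = (0,5) ∈ E(G2) ✓
  (3,8) → (φ(3),φ(8)) = (0,4) ∈ E(G2) ✓
  (3,9) → (φ(3),φ(9)) = (0,1) ∈ E(G2) ✓
  (4,5) → (φ(4),φ(5)) = (2,10) ∈ E(G2) ✓
  (4,7) → (φ(4),φ(7)) = (5,10) ∈ E(G2) ✓
  (5,9) → (φ(5),φ(9)) = (1,2) ∈ E(G2) ✓
  (6,8) → (φ(6),φ(8)) = (3,4) ∈ E(G2) ✓
  (6,10) → (φ(6),φ(10)) = (3,9) ∈ E(G2) ✓
  (8,9) → (φ(8),φ(9)) = (1,4) ∈ E(G2) ✓
All 23 edges of G1 map to edges of G2, and |E(G1)| = |E(G2)| = 23, so φ is a bijection on edges as well as vertices. Hence G1 ≅ G2.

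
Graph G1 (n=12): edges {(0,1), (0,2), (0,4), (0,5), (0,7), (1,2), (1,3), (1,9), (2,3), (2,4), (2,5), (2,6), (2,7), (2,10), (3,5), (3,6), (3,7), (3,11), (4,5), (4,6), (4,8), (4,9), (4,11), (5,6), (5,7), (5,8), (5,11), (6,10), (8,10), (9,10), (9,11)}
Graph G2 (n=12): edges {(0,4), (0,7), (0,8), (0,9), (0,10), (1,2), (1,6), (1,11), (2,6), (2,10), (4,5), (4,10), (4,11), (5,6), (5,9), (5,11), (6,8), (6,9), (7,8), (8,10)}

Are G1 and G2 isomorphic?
No, not isomorphic

The graphs are NOT isomorphic.

Connected components of G1: 1 component(s) with vertex sets [[0, 1, 2, 3, 4, 5, 6, 7, 8, 9, 10, 11]], sizes [12].
Connected components of G2: 2 component(s) with vertex sets [[3], [0, 1, 2, 4, 5, 6, 7, 8, 9, 10, 11]], sizes [1, 11].
The number of connected components (and the multiset of component sizes) is an isomorphism invariant — an isomorphism maps each component of G1 bijectively onto a component of G2. Since G1 has 1 component(s) and G2 has 2, they cannot be isomorphic.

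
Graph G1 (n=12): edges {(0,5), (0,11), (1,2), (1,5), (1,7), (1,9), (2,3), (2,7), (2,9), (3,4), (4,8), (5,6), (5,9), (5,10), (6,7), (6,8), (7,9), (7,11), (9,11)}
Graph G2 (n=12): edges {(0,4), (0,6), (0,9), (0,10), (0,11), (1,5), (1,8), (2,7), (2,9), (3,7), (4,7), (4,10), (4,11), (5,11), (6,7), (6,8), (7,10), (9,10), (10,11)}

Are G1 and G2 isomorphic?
Yes, isomorphic

The graphs are isomorphic.
One valid mapping φ: V(G1) → V(G2): 0→2, 1→4, 2→11, 3→5, 4→1, 5→7, 6→6, 7→0, 8→8, 9→10, 10→3, 11→9

Verify φ preserves adjacency — for each edge of G1, its image is an edge of G2:
  (0,5) → (φ(0),φ(5)) = (2,7) ∈ E(G2) ✓
  (0,11) → (φ(0),φ(11)) = (2,9) ∈ E(G2) ✓
  (1,2) → (φ(1),φ(2)) = (4,11) ∈ E(G2) ✓
  (1,5) → (φ(1),φ(5)) = (4,7) ∈ E(G2) ✓
  (1,7) → (φ(1),φ(7)) = (0,4) ∈ E(G2) ✓
  (1,9) → (φ(1),φ(9)) = (4,10) ∈ E(G2) ✓
  (2,3) → (φ(2),φ(3)) = (5,11) ∈ E(G2) ✓
  (2,7) → (φ(2),φ(7)) = (0,11) ∈ E(G2) ✓
  (2,9) → (φ(2),φ(9)) = (10,11) ∈ E(G2) ✓
  (3,4) → (φ(3),φ(4)) = (1,5) ∈ E(G2) ✓
  (4,8) → (φ(4),φ(8)) = (1,8) ∈ E(G2) ✓
  (5,6) → (φ(5),φ(6)) = (6,7) ∈ E(G2) ✓
  (5,9) → (φ(5),φ(9)) = (7,10) ∈ E(G2) ✓
  (5,10) → (φ(5),φ(10)) = (3,7) ∈ E(G2) ✓
  (6,7) → (φ(6),φ(7)) = (0,6) ∈ E(G2) ✓
  (6,8) → (φ(6),φ(8)) = (6,8) ∈ E(G2) ✓
  (7,9) → (φ(7),φ(9)) = (0,10) ∈ E(G2) ✓
  (7,11) → (φ(7),φ(11)) = (0,9) ∈ E(G2) ✓
  (9,11) → (φ(9),φ(11)) = (9,10) ∈ E(G2) ✓
All 19 edges of G1 map to edges of G2, and |E(G1)| = |E(G2)| = 19, so φ is a bijection on edges as well as vertices. Hence G1 ≅ G2.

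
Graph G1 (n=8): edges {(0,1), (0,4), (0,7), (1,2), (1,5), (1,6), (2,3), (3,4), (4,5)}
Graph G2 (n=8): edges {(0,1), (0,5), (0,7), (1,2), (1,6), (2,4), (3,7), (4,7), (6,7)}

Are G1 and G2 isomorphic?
Yes, isomorphic

The graphs are isomorphic.
One valid mapping φ: V(G1) → V(G2): 0→0, 1→7, 2→4, 3→2, 4→1, 5→6, 6→3, 7→5

Verify φ preserves adjacency — for each edge of G1, its image is an edge of G2:
  (0,1) → (φ(0),φ(1)) = (0,7) ∈ E(G2) ✓
  (0,4) → (φ(0),φ(4)) = (0,1) ∈ E(G2) ✓
  (0,7) → (φ(0),φ(7)) = (0,5) ∈ E(G2) ✓
  (1,2) → (φ(1),φ(2)) = (4,7) ∈ E(G2) ✓
  (1,5) → (φ(1),φ(5)) = (6,7) ∈ E(G2) ✓
  (1,6) → (φ(1),φ(6)) = (3,7) ∈ E(G2) ✓
  (2,3) → (φ(2),φ(3)) = (2,4) ∈ E(G2) ✓
  (3,4) → (φ(3),φ(4)) = (1,2) ∈ E(G2) ✓
  (4,5) → (φ(4),φ(5)) = (1,6) ∈ E(G2) ✓
All 9 edges of G1 map to edges of G2, and |E(G1)| = |E(G2)| = 9, so φ is a bijection on edges as well as vertices. Hence G1 ≅ G2.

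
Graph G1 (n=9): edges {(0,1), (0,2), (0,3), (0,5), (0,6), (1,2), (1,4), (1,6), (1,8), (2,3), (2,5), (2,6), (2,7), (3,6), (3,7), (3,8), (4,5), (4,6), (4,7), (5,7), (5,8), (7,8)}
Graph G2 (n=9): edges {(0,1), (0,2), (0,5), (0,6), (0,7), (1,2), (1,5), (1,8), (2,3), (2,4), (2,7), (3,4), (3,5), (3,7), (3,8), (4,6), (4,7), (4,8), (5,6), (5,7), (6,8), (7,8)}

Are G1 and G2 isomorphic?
Yes, isomorphic

The graphs are isomorphic.
One valid mapping φ: V(G1) → V(G2): 0→3, 1→8, 2→7, 3→2, 4→6, 5→5, 6→4, 7→0, 8→1

Verify φ preserves adjacency — for each edge of G1, its image is an edge of G2:
  (0,1) → (φ(0),φ(1)) = (3,8) ∈ E(G2) ✓
  (0,2) → (φ(0),φ(2)) = (3,7) ∈ E(G2) ✓
  (0,3) → (φ(0),φ(3)) = (2,3) ∈ E(G2) ✓
  (0,5) → (φ(0),φ(5)) = (3,5) ∈ E(G2) ✓
  (0,6) → (φ(0),φ(6)) = (3,4) ∈ E(G2) ✓
  (1,2) → (φ(1),φ(2)) = (7,8) ∈ E(G2) ✓
  (1,4) → (φ(1),φ(4)) = (6,8) ∈ E(G2) ✓
  (1,6) → (φ(1),φ(6)) = (4,8) ∈ E(G2) ✓
  (1,8) → (φ(1),φ(8)) = (1,8) ∈ E(G2) ✓
  (2,3) → (φ(2),φ(3)) = (2,7) ∈ E(G2) ✓
  (2,5) → (φ(2),φ(5)) = (5,7) ∈ E(G2) ✓
  (2,6) → (φ(2),φ(6)) = (4,7) ∈ E(G2) ✓
  (2,7) → (φ(2),φ(7)) = (0,7) ∈ E(G2) ✓
  (3,6) → (φ(3),φ(6)) = (2,4) ∈ E(G2) ✓
  (3,7) → (φ(3),φ(7)) = (0,2) ∈ E(G2) ✓
  (3,8) → (φ(3),φ(8)) = (1,2) ∈ E(G2) ✓
  (4,5) → (φ(4),φ(5)) = (5,6) ∈ E(G2) ✓
  (4,6) → (φ(4),φ(6)) = (4,6) ∈ E(G2) ✓
  (4,7) → (φ(4),φ(7)) = (0,6) ∈ E(G2) ✓
  (5,7) → (φ(5),φ(7)) = (0,5) ∈ E(G2) ✓
  (5,8) → (φ(5),φ(8)) = (1,5) ∈ E(G2) ✓
  (7,8) → (φ(7),φ(8)) = (0,1) ∈ E(G2) ✓
All 22 edges of G1 map to edges of G2, and |E(G1)| = |E(G2)| = 22, so φ is a bijection on edges as well as vertices. Hence G1 ≅ G2.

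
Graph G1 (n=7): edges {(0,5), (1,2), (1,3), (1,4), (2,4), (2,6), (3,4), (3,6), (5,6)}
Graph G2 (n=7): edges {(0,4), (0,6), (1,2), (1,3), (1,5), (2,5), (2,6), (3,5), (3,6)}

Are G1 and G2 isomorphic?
Yes, isomorphic

The graphs are isomorphic.
One valid mapping φ: V(G1) → V(G2): 0→4, 1→1, 2→2, 3→3, 4→5, 5→0, 6→6

Verify φ preserves adjacency — for each edge of G1, its image is an edge of G2:
  (0,5) → (φ(0),φ(5)) = (0,4) ∈ E(G2) ✓
  (1,2) → (φ(1),φ(2)) = (1,2) ∈ E(G2) ✓
  (1,3) → (φ(1),φ(3)) = (1,3) ∈ E(G2) ✓
  (1,4) → (φ(1),φ(4)) = (1,5) ∈ E(G2) ✓
  (2,4) → (φ(2),φ(4)) = (2,5) ∈ E(G2) ✓
  (2,6) → (φ(2),φ(6)) = (2,6) ∈ E(G2) ✓
  (3,4) → (φ(3),φ(4)) = (3,5) ∈ E(G2) ✓
  (3,6) → (φ(3),φ(6)) = (3,6) ∈ E(G2) ✓
  (5,6) → (φ(5),φ(6)) = (0,6) ∈ E(G2) ✓
All 9 edges of G1 map to edges of G2, and |E(G1)| = |E(G2)| = 9, so φ is a bijection on edges as well as vertices. Hence G1 ≅ G2.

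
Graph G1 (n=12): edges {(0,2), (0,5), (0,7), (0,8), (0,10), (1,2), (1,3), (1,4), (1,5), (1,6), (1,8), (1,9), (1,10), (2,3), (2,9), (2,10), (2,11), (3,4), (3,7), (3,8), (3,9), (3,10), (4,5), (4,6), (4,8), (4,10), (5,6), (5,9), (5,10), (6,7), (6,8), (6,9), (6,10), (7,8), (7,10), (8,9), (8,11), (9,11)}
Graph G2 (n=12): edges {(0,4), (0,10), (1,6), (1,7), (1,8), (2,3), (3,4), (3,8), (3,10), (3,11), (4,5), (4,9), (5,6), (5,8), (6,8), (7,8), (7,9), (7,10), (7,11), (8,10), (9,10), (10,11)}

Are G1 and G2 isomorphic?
No, not isomorphic

The graphs are NOT isomorphic.

Degrees in G1: deg(0)=5, deg(1)=8, deg(2)=6, deg(3)=7, deg(4)=6, deg(5)=6, deg(6)=7, deg(7)=5, deg(8)=8, deg(9)=7, deg(10)=8, deg(11)=3.
Sorted degree sequence of G1: [8, 8, 8, 7, 7, 7, 6, 6, 6, 5, 5, 3].
Degrees in G2: deg(0)=2, deg(1)=3, deg(2)=1, deg(3)=5, deg(4)=4, deg(5)=3, deg(6)=3, deg(7)=5, deg(8)=6, deg(9)=3, deg(10)=6, deg(11)=3.
Sorted degree sequence of G2: [6, 6, 5, 5, 4, 3, 3, 3, 3, 3, 2, 1].
The (sorted) degree sequence is an isomorphism invariant, so since G1 and G2 have different degree sequences they cannot be isomorphic.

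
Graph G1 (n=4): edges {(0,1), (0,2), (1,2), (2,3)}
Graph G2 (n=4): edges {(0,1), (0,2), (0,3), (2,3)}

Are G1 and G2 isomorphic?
Yes, isomorphic

The graphs are isomorphic.
One valid mapping φ: V(G1) → V(G2): 0→2, 1→3, 2→0, 3→1

Verify φ preserves adjacency — for each edge of G1, its image is an edge of G2:
  (0,1) → (φ(0),φ(1)) = (2,3) ∈ E(G2) ✓
  (0,2) → (φ(0),φ(2)) = (0,2) ∈ E(G2) ✓
  (1,2) → (φ(1),φ(2)) = (0,3) ∈ E(G2) ✓
  (2,3) → (φ(2),φ(3)) = (0,1) ∈ E(G2) ✓
All 4 edges of G1 map to edges of G2, and |E(G1)| = |E(G2)| = 4, so φ is a bijection on edges as well as vertices. Hence G1 ≅ G2.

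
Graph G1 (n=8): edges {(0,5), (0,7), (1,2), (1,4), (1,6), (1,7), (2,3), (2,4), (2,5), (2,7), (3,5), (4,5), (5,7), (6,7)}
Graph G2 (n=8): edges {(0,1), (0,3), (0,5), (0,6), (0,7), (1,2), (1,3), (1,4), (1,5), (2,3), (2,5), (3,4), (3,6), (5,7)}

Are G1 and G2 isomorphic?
Yes, isomorphic

The graphs are isomorphic.
One valid mapping φ: V(G1) → V(G2): 0→6, 1→5, 2→1, 3→4, 4→2, 5→3, 6→7, 7→0

Verify φ preserves adjacency — for each edge of G1, its image is an edge of G2:
  (0,5) → (φ(0),φ(5)) = (3,6) ∈ E(G2) ✓
  (0,7) → (φ(0),φ(7)) = (0,6) ∈ E(G2) ✓
  (1,2) → (φ(1),φ(2)) = (1,5) ∈ E(G2) ✓
  (1,4) → (φ(1),φ(4)) = (2,5) ∈ E(G2) ✓
  (1,6) → (φ(1),φ(6)) = (5,7) ∈ E(G2) ✓
  (1,7) → (φ(1),φ(7)) = (0,5) ∈ E(G2) ✓
  (2,3) → (φ(2),φ(3)) = (1,4) ∈ E(G2) ✓
  (2,4) → (φ(2),φ(4)) = (1,2) ∈ E(G2) ✓
  (2,5) → (φ(2),φ(5)) = (1,3) ∈ E(G2) ✓
  (2,7) → (φ(2),φ(7)) = (0,1) ∈ E(G2) ✓
  (3,5) → (φ(3),φ(5)) = (3,4) ∈ E(G2) ✓
  (4,5) → (φ(4),φ(5)) = (2,3) ∈ E(G2) ✓
  (5,7) → (φ(5),φ(7)) = (0,3) ∈ E(G2) ✓
  (6,7) → (φ(6),φ(7)) = (0,7) ∈ E(G2) ✓
All 14 edges of G1 map to edges of G2, and |E(G1)| = |E(G2)| = 14, so φ is a bijection on edges as well as vertices. Hence G1 ≅ G2.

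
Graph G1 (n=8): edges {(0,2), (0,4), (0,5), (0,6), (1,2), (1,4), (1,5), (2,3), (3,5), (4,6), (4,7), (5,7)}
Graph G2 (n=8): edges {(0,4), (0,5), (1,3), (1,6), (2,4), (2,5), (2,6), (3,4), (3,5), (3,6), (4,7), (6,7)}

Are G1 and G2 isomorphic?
Yes, isomorphic

The graphs are isomorphic.
One valid mapping φ: V(G1) → V(G2): 0→3, 1→2, 2→5, 3→0, 4→6, 5→4, 6→1, 7→7

Verify φ preserves adjacency — for each edge of G1, its image is an edge of G2:
  (0,2) → (φ(0),φ(2)) = (3,5) ∈ E(G2) ✓
  (0,4) → (φ(0),φ(4)) = (3,6) ∈ E(G2) ✓
  (0,5) → (φ(0),φ(5)) = (3,4) ∈ E(G2) ✓
  (0,6) → (φ(0),φ(6)) = (1,3) ∈ E(G2) ✓
  (1,2) → (φ(1),φ(2)) = (2,5) ∈ E(G2) ✓
  (1,4) → (φ(1),φ(4)) = (2,6) ∈ E(G2) ✓
  (1,5) → (φ(1),φ(5)) = (2,4) ∈ E(G2) ✓
  (2,3) → (φ(2),φ(3)) = (0,5) ∈ E(G2) ✓
  (3,5) → (φ(3),φ(5)) = (0,4) ∈ E(G2) ✓
  (4,6) → (φ(4),φ(6)) = (1,6) ∈ E(G2) ✓
  (4,7) → (φ(4),φ(7)) = (6,7) ∈ E(G2) ✓
  (5,7) → (φ(5),φ(7)) = (4,7) ∈ E(G2) ✓
All 12 edges of G1 map to edges of G2, and |E(G1)| = |E(G2)| = 12, so φ is a bijection on edges as well as vertices. Hence G1 ≅ G2.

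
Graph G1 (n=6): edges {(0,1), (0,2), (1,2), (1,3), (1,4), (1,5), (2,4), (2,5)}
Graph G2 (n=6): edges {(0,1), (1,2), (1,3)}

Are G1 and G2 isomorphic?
No, not isomorphic

The graphs are NOT isomorphic.

Connected components of G1: 1 component(s) with vertex sets [[0, 1, 2, 3, 4, 5]], sizes [6].
Connected components of G2: 3 component(s) with vertex sets [[4], [5], [0, 1, 2, 3]], sizes [1, 1, 4].
The number of connected components (and the multiset of component sizes) is an isomorphism invariant — an isomorphism maps each component of G1 bijectively onto a component of G2. Since G1 has 1 component(s) and G2 has 3, they cannot be isomorphic.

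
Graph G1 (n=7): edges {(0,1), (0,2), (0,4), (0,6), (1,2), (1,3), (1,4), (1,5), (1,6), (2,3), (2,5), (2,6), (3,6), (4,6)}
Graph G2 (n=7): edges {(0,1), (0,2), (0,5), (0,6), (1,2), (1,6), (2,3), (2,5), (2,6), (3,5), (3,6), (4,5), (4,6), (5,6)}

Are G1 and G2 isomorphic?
Yes, isomorphic

The graphs are isomorphic.
One valid mapping φ: V(G1) → V(G2): 0→0, 1→6, 2→5, 3→3, 4→1, 5→4, 6→2

Verify φ preserves adjacency — for each edge of G1, its image is an edge of G2:
  (0,1) → (φ(0),φ(1)) = (0,6) ∈ E(G2) ✓
  (0,2) → (φ(0),φ(2)) = (0,5) ∈ E(G2) ✓
  (0,4) → (φ(0),φ(4)) = (0,1) ∈ E(G2) ✓
  (0,6) → (φ(0),φ(6)) = (0,2) ∈ E(G2) ✓
  (1,2) → (φ(1),φ(2)) = (5,6) ∈ E(G2) ✓
  (1,3) → (φ(1),φ(3)) = (3,6) ∈ E(G2) ✓
  (1,4) → (φ(1),φ(4)) = (1,6) ∈ E(G2) ✓
  (1,5) → (φ(1),φ(5)) = (4,6) ∈ E(G2) ✓
  (1,6) → (φ(1),φ(6)) = (2,6) ∈ E(G2) ✓
  (2,3) → (φ(2),φ(3)) = (3,5) ∈ E(G2) ✓
  (2,5) → (φ(2),φ(5)) = (4,5) ∈ E(G2) ✓
  (2,6) → (φ(2),φ(6)) = (2,5) ∈ E(G2) ✓
  (3,6) → (φ(3),φ(6)) = (2,3) ∈ E(G2) ✓
  (4,6) → (φ(4),φ(6)) = (1,2) ∈ E(G2) ✓
All 14 edges of G1 map to edges of G2, and |E(G1)| = |E(G2)| = 14, so φ is a bijection on edges as well as vertices. Hence G1 ≅ G2.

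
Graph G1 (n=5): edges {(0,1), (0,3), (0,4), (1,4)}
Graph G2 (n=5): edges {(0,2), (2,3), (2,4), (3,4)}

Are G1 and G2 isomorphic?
Yes, isomorphic

The graphs are isomorphic.
One valid mapping φ: V(G1) → V(G2): 0→2, 1→3, 2→1, 3→0, 4→4

Verify φ preserves adjacency — for each edge of G1, its image is an edge of G2:
  (0,1) → (φ(0),φ(1)) = (2,3) ∈ E(G2) ✓
  (0,3) → (φ(0),φ(3)) = (0,2) ∈ E(G2) ✓
  (0,4) → (φ(0),φ(4)) = (2,4) ∈ E(G2) ✓
  (1,4) → (φ(1),φ(4)) = (3,4) ∈ E(G2) ✓
All 4 edges of G1 map to edges of G2, and |E(G1)| = |E(G2)| = 4, so φ is a bijection on edges as well as vertices. Hence G1 ≅ G2.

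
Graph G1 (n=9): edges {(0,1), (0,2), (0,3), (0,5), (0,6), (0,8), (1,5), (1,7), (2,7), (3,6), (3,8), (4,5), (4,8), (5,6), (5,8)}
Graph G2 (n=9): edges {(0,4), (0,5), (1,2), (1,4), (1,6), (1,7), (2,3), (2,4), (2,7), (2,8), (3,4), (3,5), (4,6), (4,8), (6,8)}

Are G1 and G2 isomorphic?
Yes, isomorphic

The graphs are isomorphic.
One valid mapping φ: V(G1) → V(G2): 0→4, 1→3, 2→0, 3→6, 4→7, 5→2, 6→8, 7→5, 8→1

Verify φ preserves adjacency — for each edge of G1, its image is an edge of G2:
  (0,1) → (φ(0),φ(1)) = (3,4) ∈ E(G2) ✓
  (0,2) → (φ(0),φ(2)) = (0,4) ∈ E(G2) ✓
  (0,3) → (φ(0),φ(3)) = (4,6) ∈ E(G2) ✓
  (0,5) → (φ(0),φ(5)) = (2,4) ∈ E(G2) ✓
  (0,6) → (φ(0),φ(6)) = (4,8) ∈ E(G2) ✓
  (0,8) → (φ(0),φ(8)) = (1,4) ∈ E(G2) ✓
  (1,5) → (φ(1),φ(5)) = (2,3) ∈ E(G2) ✓
  (1,7) → (φ(1),φ(7)) = (3,5) ∈ E(G2) ✓
  (2,7) → (φ(2),φ(7)) = (0,5) ∈ E(G2) ✓
  (3,6) → (φ(3),φ(6)) = (6,8) ∈ E(G2) ✓
  (3,8) → (φ(3),φ(8)) = (1,6) ∈ E(G2) ✓
  (4,5) → (φ(4),φ(5)) = (2,7) ∈ E(G2) ✓
  (4,8) → (φ(4),φ(8)) = (1,7) ∈ E(G2) ✓
  (5,6) → (φ(5),φ(6)) = (2,8) ∈ E(G2) ✓
  (5,8) → (φ(5),φ(8)) = (1,2) ∈ E(G2) ✓
All 15 edges of G1 map to edges of G2, and |E(G1)| = |E(G2)| = 15, so φ is a bijection on edges as well as vertices. Hence G1 ≅ G2.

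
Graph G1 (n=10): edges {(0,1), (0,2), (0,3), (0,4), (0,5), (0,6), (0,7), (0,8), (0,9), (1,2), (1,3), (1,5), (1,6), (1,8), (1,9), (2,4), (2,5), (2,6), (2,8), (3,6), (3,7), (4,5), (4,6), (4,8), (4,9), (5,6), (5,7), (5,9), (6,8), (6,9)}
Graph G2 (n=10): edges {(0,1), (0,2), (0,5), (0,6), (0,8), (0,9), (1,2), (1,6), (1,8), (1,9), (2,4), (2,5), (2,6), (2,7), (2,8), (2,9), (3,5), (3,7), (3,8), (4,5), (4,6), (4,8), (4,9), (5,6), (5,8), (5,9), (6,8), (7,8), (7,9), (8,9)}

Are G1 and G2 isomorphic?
Yes, isomorphic

The graphs are isomorphic.
One valid mapping φ: V(G1) → V(G2): 0→8, 1→9, 2→0, 3→7, 4→6, 5→5, 6→2, 7→3, 8→1, 9→4

Verify φ preserves adjacency — for each edge of G1, its image is an edge of G2:
  (0,1) → (φ(0),φ(1)) = (8,9) ∈ E(G2) ✓
  (0,2) → (φ(0),φ(2)) = (0,8) ∈ E(G2) ✓
  (0,3) → (φ(0),φ(3)) = (7,8) ∈ E(G2) ✓
  (0,4) → (φ(0),φ(4)) = (6,8) ∈ E(G2) ✓
  (0,5) → (φ(0),φ(5)) = (5,8) ∈ E(G2) ✓
  (0,6) → (φ(0),φ(6)) = (2,8) ∈ E(G2) ✓
  (0,7) → (φ(0),φ(7)) = (3,8) ∈ E(G2) ✓
  (0,8) → (φ(0),φ(8)) = (1,8) ∈ E(G2) ✓
  (0,9) → (φ(0),φ(9)) = (4,8) ∈ E(G2) ✓
  (1,2) → (φ(1),φ(2)) = (0,9) ∈ E(G2) ✓
  (1,3) → (φ(1),φ(3)) = (7,9) ∈ E(G2) ✓
  (1,5) → (φ(1),φ(5)) = (5,9) ∈ E(G2) ✓
  (1,6) → (φ(1),φ(6)) = (2,9) ∈ E(G2) ✓
  (1,8) → (φ(1),φ(8)) = (1,9) ∈ E(G2) ✓
  (1,9) → (φ(1),φ(9)) = (4,9) ∈ E(G2) ✓
  (2,4) → (φ(2),φ(4)) = (0,6) ∈ E(G2) ✓
  (2,5) → (φ(2),φ(5)) = (0,5) ∈ E(G2) ✓
  (2,6) → (φ(2),φ(6)) = (0,2) ∈ E(G2) ✓
  (2,8) → (φ(2),φ(8)) = (0,1) ∈ E(G2) ✓
  (3,6) → (φ(3),φ(6)) = (2,7) ∈ E(G2) ✓
  (3,7) → (φ(3),φ(7)) = (3,7) ∈ E(G2) ✓
  (4,5) → (φ(4),φ(5)) = (5,6) ∈ E(G2) ✓
  (4,6) → (φ(4),φ(6)) = (2,6) ∈ E(G2) ✓
  (4,8) → (φ(4),φ(8)) = (1,6) ∈ E(G2) ✓
  (4,9) → (φ(4),φ(9)) = (4,6) ∈ E(G2) ✓
  (5,6) → (φ(5),φ(6)) = (2,5) ∈ E(G2) ✓
  (5,7) → (φ(5),φ(7)) = (3,5) ∈ E(G2) ✓
  (5,9) → (φ(5),φ(9)) = (4,5) ∈ E(G2) ✓
  (6,8) → (φ(6),φ(8)) = (1,2) ∈ E(G2) ✓
  (6,9) → (φ(6),φ(9)) = (2,4) ∈ E(G2) ✓
All 30 edges of G1 map to edges of G2, and |E(G1)| = |E(G2)| = 30, so φ is a bijection on edges as well as vertices. Hence G1 ≅ G2.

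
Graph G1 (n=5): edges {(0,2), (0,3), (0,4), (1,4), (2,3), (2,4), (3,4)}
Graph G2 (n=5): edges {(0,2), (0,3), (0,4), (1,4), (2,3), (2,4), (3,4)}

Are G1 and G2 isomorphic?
Yes, isomorphic

The graphs are isomorphic.
One valid mapping φ: V(G1) → V(G2): 0→2, 1→1, 2→0, 3→3, 4→4

Verify φ preserves adjacency — for each edge of G1, its image is an edge of G2:
  (0,2) → (φ(0),φ(2)) = (0,2) ∈ E(G2) ✓
  (0,3) → (φ(0),φ(3)) = (2,3) ∈ E(G2) ✓
  (0,4) → (φ(0),φ(4)) = (2,4) ∈ E(G2) ✓
  (1,4) → (φ(1),φ(4)) = (1,4) ∈ E(G2) ✓
  (2,3) → (φ(2),φ(3)) = (0,3) ∈ E(G2) ✓
  (2,4) → (φ(2),φ(4)) = (0,4) ∈ E(G2) ✓
  (3,4) → (φ(3),φ(4)) = (3,4) ∈ E(G2) ✓
All 7 edges of G1 map to edges of G2, and |E(G1)| = |E(G2)| = 7, so φ is a bijection on edges as well as vertices. Hence G1 ≅ G2.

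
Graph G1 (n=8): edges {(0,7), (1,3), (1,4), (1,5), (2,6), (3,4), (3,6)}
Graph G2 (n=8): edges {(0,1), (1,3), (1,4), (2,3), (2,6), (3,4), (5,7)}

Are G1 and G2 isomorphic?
Yes, isomorphic

The graphs are isomorphic.
One valid mapping φ: V(G1) → V(G2): 0→5, 1→1, 2→6, 3→3, 4→4, 5→0, 6→2, 7→7

Verify φ preserves adjacency — for each edge of G1, its image is an edge of G2:
  (0,7) → (φ(0),φ(7)) = (5,7) ∈ E(G2) ✓
  (1,3) → (φ(1),φ(3)) = (1,3) ∈ E(G2) ✓
  (1,4) → (φ(1),φ(4)) = (1,4) ∈ E(G2) ✓
  (1,5) → (φ(1),φ(5)) = (0,1) ∈ E(G2) ✓
  (2,6) → (φ(2),φ(6)) = (2,6) ∈ E(G2) ✓
  (3,4) → (φ(3),φ(4)) = (3,4) ∈ E(G2) ✓
  (3,6) → (φ(3),φ(6)) = (2,3) ∈ E(G2) ✓
All 7 edges of G1 map to edges of G2, and |E(G1)| = |E(G2)| = 7, so φ is a bijection on edges as well as vertices. Hence G1 ≅ G2.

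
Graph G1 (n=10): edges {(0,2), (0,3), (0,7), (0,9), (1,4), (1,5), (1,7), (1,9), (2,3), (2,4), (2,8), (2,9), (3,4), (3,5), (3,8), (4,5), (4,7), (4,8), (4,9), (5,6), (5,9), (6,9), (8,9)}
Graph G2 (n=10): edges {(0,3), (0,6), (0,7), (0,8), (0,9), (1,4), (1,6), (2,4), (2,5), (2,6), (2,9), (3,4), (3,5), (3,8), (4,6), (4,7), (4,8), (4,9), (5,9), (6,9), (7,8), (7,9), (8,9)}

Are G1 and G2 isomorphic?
Yes, isomorphic

The graphs are isomorphic.
One valid mapping φ: V(G1) → V(G2): 0→3, 1→2, 2→8, 3→0, 4→9, 5→6, 6→1, 7→5, 8→7, 9→4

Verify φ preserves adjacency — for each edge of G1, its image is an edge of G2:
  (0,2) → (φ(0),φ(2)) = (3,8) ∈ E(G2) ✓
  (0,3) → (φ(0),φ(3)) = (0,3) ∈ E(G2) ✓
  (0,7) → (φ(0),φ(7)) = (3,5) ∈ E(G2) ✓
  (0,9) → (φ(0),φ(9)) = (3,4) ∈ E(G2) ✓
  (1,4) → (φ(1),φ(4)) = (2,9) ∈ E(G2) ✓
  (1,5) → (φ(1),φ(5)) = (2,6) ∈ E(G2) ✓
  (1,7) → (φ(1),φ(7)) = (2,5) ∈ E(G2) ✓
  (1,9) → (φ(1),φ(9)) = (2,4) ∈ E(G2) ✓
  (2,3) → (φ(2),φ(3)) = (0,8) ∈ E(G2) ✓
  (2,4) → (φ(2),φ(4)) = (8,9) ∈ E(G2) ✓
  (2,8) → (φ(2),φ(8)) = (7,8) ∈ E(G2) ✓
  (2,9) → (φ(2),φ(9)) = (4,8) ∈ E(G2) ✓
  (3,4) → (φ(3),φ(4)) = (0,9) ∈ E(G2) ✓
  (3,5) → (φ(3),φ(5)) = (0,6) ∈ E(G2) ✓
  (3,8) → (φ(3),φ(8)) = (0,7) ∈ E(G2) ✓
  (4,5) → (φ(4),φ(5)) = (6,9) ∈ E(G2) ✓
  (4,7) → (φ(4),φ(7)) = (5,9) ∈ E(G2) ✓
  (4,8) → (φ(4),φ(8)) = (7,9) ∈ E(G2) ✓
  (4,9) → (φ(4),φ(9)) = (4,9) ∈ E(G2) ✓
  (5,6) → (φ(5),φ(6)) = (1,6) ∈ E(G2) ✓
  (5,9) → (φ(5),φ(9)) = (4,6) ∈ E(G2) ✓
  (6,9) → (φ(6),φ(9)) = (1,4) ∈ E(G2) ✓
  (8,9) → (φ(8),φ(9)) = (4,7) ∈ E(G2) ✓
All 23 edges of G1 map to edges of G2, and |E(G1)| = |E(G2)| = 23, so φ is a bijection on edges as well as vertices. Hence G1 ≅ G2.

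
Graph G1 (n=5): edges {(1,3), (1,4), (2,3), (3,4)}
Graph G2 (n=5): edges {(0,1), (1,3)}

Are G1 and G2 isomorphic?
No, not isomorphic

The graphs are NOT isomorphic.

Degrees in G1: deg(0)=0, deg(1)=2, deg(2)=1, deg(3)=3, deg(4)=2.
Sorted degree sequence of G1: [3, 2, 2, 1, 0].
Degrees in G2: deg(0)=1, deg(1)=2, deg(2)=0, deg(3)=1, deg(4)=0.
Sorted degree sequence of G2: [2, 1, 1, 0, 0].
The (sorted) degree sequence is an isomorphism invariant, so since G1 and G2 have different degree sequences they cannot be isomorphic.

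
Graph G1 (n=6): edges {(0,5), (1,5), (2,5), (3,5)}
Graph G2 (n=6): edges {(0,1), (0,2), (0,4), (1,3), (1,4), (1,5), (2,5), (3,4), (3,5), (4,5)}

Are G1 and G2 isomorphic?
No, not isomorphic

The graphs are NOT isomorphic.

Counting triangles (3-cliques): G1 has 0, G2 has 5.
Triangle count is an isomorphism invariant, so differing triangle counts rule out isomorphism.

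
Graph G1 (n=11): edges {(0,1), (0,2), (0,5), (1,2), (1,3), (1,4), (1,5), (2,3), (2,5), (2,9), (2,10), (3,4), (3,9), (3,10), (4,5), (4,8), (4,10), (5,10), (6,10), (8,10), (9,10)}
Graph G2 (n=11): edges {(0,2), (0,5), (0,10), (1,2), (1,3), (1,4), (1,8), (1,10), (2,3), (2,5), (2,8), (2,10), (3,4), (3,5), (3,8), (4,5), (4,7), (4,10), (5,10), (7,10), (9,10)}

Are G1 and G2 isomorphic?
Yes, isomorphic

The graphs are isomorphic.
One valid mapping φ: V(G1) → V(G2): 0→8, 1→3, 2→2, 3→5, 4→4, 5→1, 6→9, 7→6, 8→7, 9→0, 10→10

Verify φ preserves adjacency — for each edge of G1, its image is an edge of G2:
  (0,1) → (φ(0),φ(1)) = (3,8) ∈ E(G2) ✓
  (0,2) → (φ(0),φ(2)) = (2,8) ∈ E(G2) ✓
  (0,5) → (φ(0),φ(5)) = (1,8) ∈ E(G2) ✓
  (1,2) → (φ(1),φ(2)) = (2,3) ∈ E(G2) ✓
  (1,3) → (φ(1),φ(3)) = (3,5) ∈ E(G2) ✓
  (1,4) → (φ(1),φ(4)) = (3,4) ∈ E(G2) ✓
  (1,5) → (φ(1),φ(5)) = (1,3) ∈ E(G2) ✓
  (2,3) → (φ(2),φ(3)) = (2,5) ∈ E(G2) ✓
  (2,5) → (φ(2),φ(5)) = (1,2) ∈ E(G2) ✓
  (2,9) → (φ(2),φ(9)) = (0,2) ∈ E(G2) ✓
  (2,10) → (φ(2),φ(10)) = (2,10) ∈ E(G2) ✓
  (3,4) → (φ(3),φ(4)) = (4,5) ∈ E(G2) ✓
  (3,9) → (φ(3),φ(9)) = (0,5) ∈ E(G2) ✓
  (3,10) → (φ(3),φ(10)) = (5,10) ∈ E(G2) ✓
  (4,5) → (φ(4),φ(5)) = (1,4) ∈ E(G2) ✓
  (4,8) → (φ(4),φ(8)) = (4,7) ∈ E(G2) ✓
  (4,10) → (φ(4),φ(10)) = (4,10) ∈ E(G2) ✓
  (5,10) → (φ(5),φ(10)) = (1,10) ∈ E(G2) ✓
  (6,10) → (φ(6),φ(10)) = (9,10) ∈ E(G2) ✓
  (8,10) → (φ(8),φ(10)) = (7,10) ∈ E(G2) ✓
  (9,10) → (φ(9),φ(10)) = (0,10) ∈ E(G2) ✓
All 21 edges of G1 map to edges of G2, and |E(G1)| = |E(G2)| = 21, so φ is a bijection on edges as well as vertices. Hence G1 ≅ G2.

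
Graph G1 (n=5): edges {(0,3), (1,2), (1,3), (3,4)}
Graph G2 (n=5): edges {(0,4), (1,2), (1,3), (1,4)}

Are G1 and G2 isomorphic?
Yes, isomorphic

The graphs are isomorphic.
One valid mapping φ: V(G1) → V(G2): 0→2, 1→4, 2→0, 3→1, 4→3

Verify φ preserves adjacency — for each edge of G1, its image is an edge of G2:
  (0,3) → (φ(0),φ(3)) = (1,2) ∈ E(G2) ✓
  (1,2) → (φ(1),φ(2)) = (0,4) ∈ E(G2) ✓
  (1,3) → (φ(1),φ(3)) = (1,4) ∈ E(G2) ✓
  (3,4) → (φ(3),φ(4)) = (1,3) ∈ E(G2) ✓
All 4 edges of G1 map to edges of G2, and |E(G1)| = |E(G2)| = 4, so φ is a bijection on edges as well as vertices. Hence G1 ≅ G2.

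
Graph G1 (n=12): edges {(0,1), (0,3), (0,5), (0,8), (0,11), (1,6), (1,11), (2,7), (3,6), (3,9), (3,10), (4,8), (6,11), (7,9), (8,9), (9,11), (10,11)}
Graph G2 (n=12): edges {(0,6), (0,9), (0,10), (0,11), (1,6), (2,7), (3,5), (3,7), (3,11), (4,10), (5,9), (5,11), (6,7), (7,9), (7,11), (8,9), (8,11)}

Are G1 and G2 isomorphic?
Yes, isomorphic

The graphs are isomorphic.
One valid mapping φ: V(G1) → V(G2): 0→7, 1→3, 2→4, 3→9, 4→1, 5→2, 6→5, 7→10, 8→6, 9→0, 10→8, 11→11

Verify φ preserves adjacency — for each edge of G1, its image is an edge of G2:
  (0,1) → (φ(0),φ(1)) = (3,7) ∈ E(G2) ✓
  (0,3) → (φ(0),φ(3)) = (7,9) ∈ E(G2) ✓
  (0,5) → (φ(0),φ(5)) = (2,7) ∈ E(G2) ✓
  (0,8) → (φ(0),φ(8)) = (6,7) ∈ E(G2) ✓
  (0,11) → (φ(0),φ(11)) = (7,11) ∈ E(G2) ✓
  (1,6) → (φ(1),φ(6)) = (3,5) ∈ E(G2) ✓
  (1,11) → (φ(1),φ(11)) = (3,11) ∈ E(G2) ✓
  (2,7) → (φ(2),φ(7)) = (4,10) ∈ E(G2) ✓
  (3,6) → (φ(3),φ(6)) = (5,9) ∈ E(G2) ✓
  (3,9) → (φ(3),φ(9)) = (0,9) ∈ E(G2) ✓
  (3,10) → (φ(3),φ(10)) = (8,9) ∈ E(G2) ✓
  (4,8) → (φ(4),φ(8)) = (1,6) ∈ E(G2) ✓
  (6,11) → (φ(6),φ(11)) = (5,11) ∈ E(G2) ✓
  (7,9) → (φ(7),φ(9)) = (0,10) ∈ E(G2) ✓
  (8,9) → (φ(8),φ(9)) = (0,6) ∈ E(G2) ✓
  (9,11) → (φ(9),φ(11)) = (0,11) ∈ E(G2) ✓
  (10,11) → (φ(10),φ(11)) = (8,11) ∈ E(G2) ✓
All 17 edges of G1 map to edges of G2, and |E(G1)| = |E(G2)| = 17, so φ is a bijection on edges as well as vertices. Hence G1 ≅ G2.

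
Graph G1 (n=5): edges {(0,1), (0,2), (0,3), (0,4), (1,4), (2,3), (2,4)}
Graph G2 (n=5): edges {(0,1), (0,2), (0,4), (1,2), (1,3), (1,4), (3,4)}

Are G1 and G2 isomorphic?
Yes, isomorphic

The graphs are isomorphic.
One valid mapping φ: V(G1) → V(G2): 0→1, 1→2, 2→4, 3→3, 4→0

Verify φ preserves adjacency — for each edge of G1, its image is an edge of G2:
  (0,1) → (φ(0),φ(1)) = (1,2) ∈ E(G2) ✓
  (0,2) → (φ(0),φ(2)) = (1,4) ∈ E(G2) ✓
  (0,3) → (φ(0),φ(3)) = (1,3) ∈ E(G2) ✓
  (0,4) → (φ(0),φ(4)) = (0,1) ∈ E(G2) ✓
  (1,4) → (φ(1),φ(4)) = (0,2) ∈ E(G2) ✓
  (2,3) → (φ(2),φ(3)) = (3,4) ∈ E(G2) ✓
  (2,4) → (φ(2),φ(4)) = (0,4) ∈ E(G2) ✓
All 7 edges of G1 map to edges of G2, and |E(G1)| = |E(G2)| = 7, so φ is a bijection on edges as well as vertices. Hence G1 ≅ G2.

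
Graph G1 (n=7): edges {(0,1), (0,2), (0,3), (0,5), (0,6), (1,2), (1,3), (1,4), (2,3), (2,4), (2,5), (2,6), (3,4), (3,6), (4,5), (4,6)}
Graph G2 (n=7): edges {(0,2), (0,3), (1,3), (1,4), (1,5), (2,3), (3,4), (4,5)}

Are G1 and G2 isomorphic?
No, not isomorphic

The graphs are NOT isomorphic.

Degrees in G1: deg(0)=5, deg(1)=4, deg(2)=6, deg(3)=5, deg(4)=5, deg(5)=3, deg(6)=4.
Sorted degree sequence of G1: [6, 5, 5, 5, 4, 4, 3].
Degrees in G2: deg(0)=2, deg(1)=3, deg(2)=2, deg(3)=4, deg(4)=3, deg(5)=2, deg(6)=0.
Sorted degree sequence of G2: [4, 3, 3, 2, 2, 2, 0].
The (sorted) degree sequence is an isomorphism invariant, so since G1 and G2 have different degree sequences they cannot be isomorphic.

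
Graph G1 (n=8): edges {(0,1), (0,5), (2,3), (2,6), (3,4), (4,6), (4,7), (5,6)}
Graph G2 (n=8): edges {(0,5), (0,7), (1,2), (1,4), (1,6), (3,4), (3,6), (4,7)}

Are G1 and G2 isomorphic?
Yes, isomorphic

The graphs are isomorphic.
One valid mapping φ: V(G1) → V(G2): 0→0, 1→5, 2→3, 3→6, 4→1, 5→7, 6→4, 7→2

Verify φ preserves adjacency — for each edge of G1, its image is an edge of G2:
  (0,1) → (φ(0),φ(1)) = (0,5) ∈ E(G2) ✓
  (0,5) → (φ(0),φ(5)) = (0,7) ∈ E(G2) ✓
  (2,3) → (φ(2),φ(3)) = (3,6) ∈ E(G2) ✓
  (2,6) → (φ(2),φ(6)) = (3,4) ∈ E(G2) ✓
  (3,4) → (φ(3),φ(4)) = (1,6) ∈ E(G2) ✓
  (4,6) → (φ(4),φ(6)) = (1,4) ∈ E(G2) ✓
  (4,7) → (φ(4),φ(7)) = (1,2) ∈ E(G2) ✓
  (5,6) → (φ(5),φ(6)) = (4,7) ∈ E(G2) ✓
All 8 edges of G1 map to edges of G2, and |E(G1)| = |E(G2)| = 8, so φ is a bijection on edges as well as vertices. Hence G1 ≅ G2.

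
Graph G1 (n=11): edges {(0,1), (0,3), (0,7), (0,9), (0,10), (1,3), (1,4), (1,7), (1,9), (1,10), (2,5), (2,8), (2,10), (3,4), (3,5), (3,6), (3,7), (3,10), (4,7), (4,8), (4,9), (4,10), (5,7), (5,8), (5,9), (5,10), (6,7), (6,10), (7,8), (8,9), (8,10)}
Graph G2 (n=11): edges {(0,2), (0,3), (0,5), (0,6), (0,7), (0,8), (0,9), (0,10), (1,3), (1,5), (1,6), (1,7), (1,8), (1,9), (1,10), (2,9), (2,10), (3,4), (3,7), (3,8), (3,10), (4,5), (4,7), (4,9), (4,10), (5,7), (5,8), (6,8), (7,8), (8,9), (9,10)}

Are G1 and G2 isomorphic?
Yes, isomorphic

The graphs are isomorphic.
One valid mapping φ: V(G1) → V(G2): 0→5, 1→7, 2→2, 3→8, 4→3, 5→9, 6→6, 7→1, 8→10, 9→4, 10→0

Verify φ preserves adjacency — for each edge of G1, its image is an edge of G2:
  (0,1) → (φ(0),φ(1)) = (5,7) ∈ E(G2) ✓
  (0,3) → (φ(0),φ(3)) = (5,8) ∈ E(G2) ✓
  (0,7) → (φ(0),φ(7)) = (1,5) ∈ E(G2) ✓
  (0,9) → (φ(0),φ(9)) = (4,5) ∈ E(G2) ✓
  (0,10) → (φ(0),φ(10)) = (0,5) ∈ E(G2) ✓
  (1,3) → (φ(1),φ(3)) = (7,8) ∈ E(G2) ✓
  (1,4) → (φ(1),φ(4)) = (3,7) ∈ E(G2) ✓
  (1,7) → (φ(1),φ(7)) = (1,7) ∈ E(G2) ✓
  (1,9) → (φ(1),φ(9)) = (4,7) ∈ E(G2) ✓
  (1,10) → (φ(1),φ(10)) = (0,7) ∈ E(G2) ✓
  (2,5) → (φ(2),φ(5)) = (2,9) ∈ E(G2) ✓
  (2,8) → (φ(2),φ(8)) = (2,10) ∈ E(G2) ✓
  (2,10) → (φ(2),φ(10)) = (0,2) ∈ E(G2) ✓
  (3,4) → (φ(3),φ(4)) = (3,8) ∈ E(G2) ✓
  (3,5) → (φ(3),φ(5)) = (8,9) ∈ E(G2) ✓
  (3,6) → (φ(3),φ(6)) = (6,8) ∈ E(G2) ✓
  (3,7) → (φ(3),φ(7)) = (1,8) ∈ E(G2) ✓
  (3,10) → (φ(3),φ(10)) = (0,8) ∈ E(G2) ✓
  (4,7) → (φ(4),φ(7)) = (1,3) ∈ E(G2) ✓
  (4,8) → (φ(4),φ(8)) = (3,10) ∈ E(G2) ✓
  (4,9) → (φ(4),φ(9)) = (3,4) ∈ E(G2) ✓
  (4,10) → (φ(4),φ(10)) = (0,3) ∈ E(G2) ✓
  (5,7) → (φ(5),φ(7)) = (1,9) ∈ E(G2) ✓
  (5,8) → (φ(5),φ(8)) = (9,10) ∈ E(G2) ✓
  (5,9) → (φ(5),φ(9)) = (4,9) ∈ E(G2) ✓
  (5,10) → (φ(5),φ(10)) = (0,9) ∈ E(G2) ✓
  (6,7) → (φ(6),φ(7)) = (1,6) ∈ E(G2) ✓
  (6,10) → (φ(6),φ(10)) = (0,6) ∈ E(G2) ✓
  (7,8) → (φ(7),φ(8)) = (1,10) ∈ E(G2) ✓
  (8,9) → (φ(8),φ(9)) = (4,10) ∈ E(G2) ✓
  (8,10) → (φ(8),φ(10)) = (0,10) ∈ E(G2) ✓
All 31 edges of G1 map to edges of G2, and |E(G1)| = |E(G2)| = 31, so φ is a bijection on edges as well as vertices. Hence G1 ≅ G2.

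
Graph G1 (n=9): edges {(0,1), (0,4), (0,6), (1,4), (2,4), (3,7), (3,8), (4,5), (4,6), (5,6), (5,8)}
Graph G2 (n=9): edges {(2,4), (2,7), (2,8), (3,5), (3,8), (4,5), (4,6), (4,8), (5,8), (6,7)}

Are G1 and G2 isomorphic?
No, not isomorphic

The graphs are NOT isomorphic.

Connected components of G1: 1 component(s) with vertex sets [[0, 1, 2, 3, 4, 5, 6, 7, 8]], sizes [9].
Connected components of G2: 3 component(s) with vertex sets [[0], [1], [2, 3, 4, 5, 6, 7, 8]], sizes [1, 1, 7].
The number of connected components (and the multiset of component sizes) is an isomorphism invariant — an isomorphism maps each component of G1 bijectively onto a component of G2. Since G1 has 1 component(s) and G2 has 3, they cannot be isomorphic.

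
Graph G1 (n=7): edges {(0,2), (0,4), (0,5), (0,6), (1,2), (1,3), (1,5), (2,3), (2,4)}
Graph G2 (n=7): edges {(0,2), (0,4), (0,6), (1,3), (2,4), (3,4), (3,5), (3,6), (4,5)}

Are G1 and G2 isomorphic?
Yes, isomorphic

The graphs are isomorphic.
One valid mapping φ: V(G1) → V(G2): 0→3, 1→0, 2→4, 3→2, 4→5, 5→6, 6→1

Verify φ preserves adjacency — for each edge of G1, its image is an edge of G2:
  (0,2) → (φ(0),φ(2)) = (3,4) ∈ E(G2) ✓
  (0,4) → (φ(0),φ(4)) = (3,5) ∈ E(G2) ✓
  (0,5) → (φ(0),φ(5)) = (3,6) ∈ E(G2) ✓
  (0,6) → (φ(0),φ(6)) = (1,3) ∈ E(G2) ✓
  (1,2) → (φ(1),φ(2)) = (0,4) ∈ E(G2) ✓
  (1,3) → (φ(1),φ(3)) = (0,2) ∈ E(G2) ✓
  (1,5) → (φ(1),φ(5)) = (0,6) ∈ E(G2) ✓
  (2,3) → (φ(2),φ(3)) = (2,4) ∈ E(G2) ✓
  (2,4) → (φ(2),φ(4)) = (4,5) ∈ E(G2) ✓
All 9 edges of G1 map to edges of G2, and |E(G1)| = |E(G2)| = 9, so φ is a bijection on edges as well as vertices. Hence G1 ≅ G2.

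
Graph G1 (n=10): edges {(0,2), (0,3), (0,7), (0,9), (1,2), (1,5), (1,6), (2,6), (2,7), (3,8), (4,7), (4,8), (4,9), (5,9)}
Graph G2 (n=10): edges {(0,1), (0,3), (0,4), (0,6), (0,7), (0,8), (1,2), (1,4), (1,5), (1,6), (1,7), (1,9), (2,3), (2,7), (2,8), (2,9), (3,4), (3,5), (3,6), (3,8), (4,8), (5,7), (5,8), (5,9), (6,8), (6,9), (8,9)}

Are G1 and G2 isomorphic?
No, not isomorphic

The graphs are NOT isomorphic.

Degrees in G1: deg(0)=4, deg(1)=3, deg(2)=4, deg(3)=2, deg(4)=3, deg(5)=2, deg(6)=2, deg(7)=3, deg(8)=2, deg(9)=3.
Sorted degree sequence of G1: [4, 4, 3, 3, 3, 3, 2, 2, 2, 2].
Degrees in G2: deg(0)=6, deg(1)=7, deg(2)=5, deg(3)=6, deg(4)=4, deg(5)=5, deg(6)=5, deg(7)=4, deg(8)=7, deg(9)=5.
Sorted degree sequence of G2: [7, 7, 6, 6, 5, 5, 5, 5, 4, 4].
The (sorted) degree sequence is an isomorphism invariant, so since G1 and G2 have different degree sequences they cannot be isomorphic.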